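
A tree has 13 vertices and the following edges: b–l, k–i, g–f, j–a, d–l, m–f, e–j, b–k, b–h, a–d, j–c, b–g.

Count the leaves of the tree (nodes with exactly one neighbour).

5

Exactly 5 nodes have a single neighbour: c, e, h, i, m.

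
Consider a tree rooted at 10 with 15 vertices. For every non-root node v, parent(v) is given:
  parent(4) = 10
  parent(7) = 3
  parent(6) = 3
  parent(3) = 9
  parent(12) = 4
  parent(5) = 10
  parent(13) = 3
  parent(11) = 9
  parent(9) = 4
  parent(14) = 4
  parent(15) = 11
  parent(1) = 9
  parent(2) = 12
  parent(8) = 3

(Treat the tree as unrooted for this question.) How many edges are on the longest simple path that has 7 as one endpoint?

5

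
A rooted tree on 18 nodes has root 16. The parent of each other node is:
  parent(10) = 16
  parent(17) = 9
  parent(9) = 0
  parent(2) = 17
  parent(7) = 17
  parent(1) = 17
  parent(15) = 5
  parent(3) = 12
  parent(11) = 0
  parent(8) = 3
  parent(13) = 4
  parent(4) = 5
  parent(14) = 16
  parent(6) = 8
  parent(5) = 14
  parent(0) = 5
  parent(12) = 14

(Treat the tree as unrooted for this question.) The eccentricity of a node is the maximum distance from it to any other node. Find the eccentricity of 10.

7

Distances from 10 peak at 7, attained at 2 (7, 1 also at distance 7).
10 – 16 – 14 – 5 – 0 – 9 – 17 – 2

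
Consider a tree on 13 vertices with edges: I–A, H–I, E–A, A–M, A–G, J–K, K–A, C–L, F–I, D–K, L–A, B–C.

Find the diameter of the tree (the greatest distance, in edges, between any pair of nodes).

5

BFS from B reaches H last, at distance 5; BFS from H confirms no node is farther.
Path: B - C - L - A - I - H.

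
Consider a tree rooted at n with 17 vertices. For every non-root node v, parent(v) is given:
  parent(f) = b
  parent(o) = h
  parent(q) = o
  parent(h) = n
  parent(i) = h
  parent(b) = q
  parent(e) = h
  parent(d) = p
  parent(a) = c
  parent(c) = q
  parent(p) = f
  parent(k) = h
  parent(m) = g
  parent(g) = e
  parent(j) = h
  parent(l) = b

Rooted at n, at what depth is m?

4

n → h → e → g → m — 4 edges.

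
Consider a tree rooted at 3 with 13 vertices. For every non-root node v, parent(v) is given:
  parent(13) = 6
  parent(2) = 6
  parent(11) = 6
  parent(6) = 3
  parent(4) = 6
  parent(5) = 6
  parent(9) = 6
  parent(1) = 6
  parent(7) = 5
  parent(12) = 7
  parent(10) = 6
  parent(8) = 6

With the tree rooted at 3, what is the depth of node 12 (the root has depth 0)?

4

3–6–5–7–12 — 4 edges.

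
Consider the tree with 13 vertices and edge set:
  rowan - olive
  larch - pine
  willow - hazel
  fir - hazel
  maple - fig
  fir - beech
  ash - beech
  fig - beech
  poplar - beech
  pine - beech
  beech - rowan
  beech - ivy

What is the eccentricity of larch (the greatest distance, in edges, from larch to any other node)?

The node farthest from larch is willow, via larch-pine-beech-fir-hazel-willow — 5 edges.

5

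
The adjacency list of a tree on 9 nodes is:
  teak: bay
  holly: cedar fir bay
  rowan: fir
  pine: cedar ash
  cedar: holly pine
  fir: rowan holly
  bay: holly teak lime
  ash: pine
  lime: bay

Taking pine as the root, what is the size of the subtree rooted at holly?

6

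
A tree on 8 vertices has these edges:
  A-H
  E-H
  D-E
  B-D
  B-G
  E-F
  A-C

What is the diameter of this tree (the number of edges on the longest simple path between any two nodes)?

6

Starting from C, a farthest node is G at distance 6.
One longest path: C-A-H-E-D-B-G.
So the diameter is 6.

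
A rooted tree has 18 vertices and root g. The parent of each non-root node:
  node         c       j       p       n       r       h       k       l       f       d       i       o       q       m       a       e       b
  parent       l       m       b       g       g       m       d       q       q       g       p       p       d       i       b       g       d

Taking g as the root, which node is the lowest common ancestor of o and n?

g

Ancestors of o (toward the root): o, p, b, d, g.
Ancestors of n: n, g.
The deepest node appearing in both lists is g.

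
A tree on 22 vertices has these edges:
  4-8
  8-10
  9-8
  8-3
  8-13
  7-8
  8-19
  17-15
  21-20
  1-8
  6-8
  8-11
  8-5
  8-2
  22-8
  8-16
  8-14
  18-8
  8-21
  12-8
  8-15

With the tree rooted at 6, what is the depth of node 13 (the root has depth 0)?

Climbing from 13 to the root: 13–8–6. That's 2 steps.

2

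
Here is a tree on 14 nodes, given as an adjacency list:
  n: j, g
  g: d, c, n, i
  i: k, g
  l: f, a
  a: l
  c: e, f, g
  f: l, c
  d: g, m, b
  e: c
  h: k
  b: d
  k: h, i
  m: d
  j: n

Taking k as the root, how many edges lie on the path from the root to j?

Path from k to j: k–i–g–n–j, which has 4 edges.

4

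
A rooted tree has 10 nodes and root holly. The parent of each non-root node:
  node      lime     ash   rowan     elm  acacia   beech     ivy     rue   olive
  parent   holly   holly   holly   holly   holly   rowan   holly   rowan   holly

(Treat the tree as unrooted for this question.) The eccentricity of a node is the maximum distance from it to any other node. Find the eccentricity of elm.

3

Distances from elm peak at 3, attained at rue (beech also at distance 3).
elm–holly–rowan–rue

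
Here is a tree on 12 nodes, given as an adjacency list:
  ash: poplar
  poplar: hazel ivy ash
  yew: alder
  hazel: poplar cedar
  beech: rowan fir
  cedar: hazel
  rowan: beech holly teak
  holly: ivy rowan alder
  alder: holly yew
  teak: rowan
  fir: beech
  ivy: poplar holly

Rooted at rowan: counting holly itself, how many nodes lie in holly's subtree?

holly's subtree: {holly, ivy, alder, poplar, yew, hazel, ash, cedar}, size 8.

8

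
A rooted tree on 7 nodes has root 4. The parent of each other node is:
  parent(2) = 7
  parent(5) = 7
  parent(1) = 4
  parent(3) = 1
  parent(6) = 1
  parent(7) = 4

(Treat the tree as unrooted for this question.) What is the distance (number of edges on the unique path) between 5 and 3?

4

The path is 5 – 7 – 4 – 1 – 3, which has 4 edges.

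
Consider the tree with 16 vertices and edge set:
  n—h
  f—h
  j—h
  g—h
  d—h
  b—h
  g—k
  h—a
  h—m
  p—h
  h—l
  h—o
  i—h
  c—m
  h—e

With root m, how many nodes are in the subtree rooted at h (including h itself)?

The subtree rooted at h contains: h, f, p, o, a, n, j, b, i, d, g, e, l, k — 14 nodes.

14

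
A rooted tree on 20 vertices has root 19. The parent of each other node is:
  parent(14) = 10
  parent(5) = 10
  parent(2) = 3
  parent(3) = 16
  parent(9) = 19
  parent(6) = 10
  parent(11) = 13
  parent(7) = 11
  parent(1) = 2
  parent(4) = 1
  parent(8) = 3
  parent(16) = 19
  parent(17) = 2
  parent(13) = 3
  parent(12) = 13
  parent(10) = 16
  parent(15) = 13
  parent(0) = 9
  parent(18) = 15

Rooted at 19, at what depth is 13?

Path from 19 to 13: 19 → 16 → 3 → 13, which has 3 edges.

3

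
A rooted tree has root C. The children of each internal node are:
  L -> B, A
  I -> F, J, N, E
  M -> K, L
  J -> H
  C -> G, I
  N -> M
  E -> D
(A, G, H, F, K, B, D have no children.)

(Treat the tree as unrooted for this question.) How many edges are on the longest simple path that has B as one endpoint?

6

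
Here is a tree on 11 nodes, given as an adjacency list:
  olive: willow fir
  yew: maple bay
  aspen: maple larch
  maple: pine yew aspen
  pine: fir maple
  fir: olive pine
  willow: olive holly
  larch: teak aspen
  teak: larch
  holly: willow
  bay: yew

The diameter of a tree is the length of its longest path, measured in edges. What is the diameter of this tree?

BFS from holly reaches teak last, at distance 8; BFS from teak confirms no node is farther.
Path: holly–willow–olive–fir–pine–maple–aspen–larch–teak.

8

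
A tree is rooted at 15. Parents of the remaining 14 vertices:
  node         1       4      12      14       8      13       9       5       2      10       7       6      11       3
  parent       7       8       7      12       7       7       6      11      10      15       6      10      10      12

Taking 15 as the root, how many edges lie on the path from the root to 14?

5

15 → 10 → 6 → 7 → 12 → 14 — 5 edges.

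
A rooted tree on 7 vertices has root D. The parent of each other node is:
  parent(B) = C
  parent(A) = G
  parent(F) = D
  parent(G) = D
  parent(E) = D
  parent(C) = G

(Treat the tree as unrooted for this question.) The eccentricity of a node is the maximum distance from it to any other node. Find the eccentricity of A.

A farthest node from A is F (E, B also at distance 3).
The path A-G-D-F has 3 edges.

3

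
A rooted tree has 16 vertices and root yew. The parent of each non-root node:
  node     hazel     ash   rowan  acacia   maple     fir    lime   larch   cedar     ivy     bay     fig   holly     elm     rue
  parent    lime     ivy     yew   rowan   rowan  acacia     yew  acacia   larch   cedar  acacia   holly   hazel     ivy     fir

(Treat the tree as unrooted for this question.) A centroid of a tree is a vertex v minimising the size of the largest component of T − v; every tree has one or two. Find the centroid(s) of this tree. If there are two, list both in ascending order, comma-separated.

acacia

Removing acacia splits the tree into components of sizes 7, 5, 2, 1; the largest is 7 ≤ ⌊16/2⌋ = 8.
No neighbour of acacia does as well, so acacia is the unique centroid.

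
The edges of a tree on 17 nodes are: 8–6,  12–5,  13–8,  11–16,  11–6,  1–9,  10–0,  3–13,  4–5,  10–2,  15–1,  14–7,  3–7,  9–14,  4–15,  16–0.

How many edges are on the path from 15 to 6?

The path is 15–1–9–14–7–3–13–8–6, which has 8 edges.

8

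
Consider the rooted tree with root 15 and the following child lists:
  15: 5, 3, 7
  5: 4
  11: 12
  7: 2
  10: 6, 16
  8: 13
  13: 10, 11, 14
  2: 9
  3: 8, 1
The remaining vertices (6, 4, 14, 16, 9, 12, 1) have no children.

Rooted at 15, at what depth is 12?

5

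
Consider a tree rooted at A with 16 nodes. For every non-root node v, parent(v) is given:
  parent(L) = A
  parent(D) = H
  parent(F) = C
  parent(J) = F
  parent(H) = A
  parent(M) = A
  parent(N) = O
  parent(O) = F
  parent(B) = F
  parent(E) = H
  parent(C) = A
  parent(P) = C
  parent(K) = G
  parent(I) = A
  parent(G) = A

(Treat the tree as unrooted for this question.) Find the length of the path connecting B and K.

The path is B - F - C - A - G - K, which has 5 edges.

5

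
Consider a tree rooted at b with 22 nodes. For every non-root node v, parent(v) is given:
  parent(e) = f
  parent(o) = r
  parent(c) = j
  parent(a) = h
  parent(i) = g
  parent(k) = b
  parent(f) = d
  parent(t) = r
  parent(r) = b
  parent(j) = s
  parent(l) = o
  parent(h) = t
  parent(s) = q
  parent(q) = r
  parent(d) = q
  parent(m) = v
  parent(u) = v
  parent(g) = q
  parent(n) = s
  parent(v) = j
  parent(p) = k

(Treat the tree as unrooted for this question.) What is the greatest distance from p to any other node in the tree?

Distances from p peak at 8, attained at m (u also at distance 8).
p–k–b–r–q–s–j–v–m

8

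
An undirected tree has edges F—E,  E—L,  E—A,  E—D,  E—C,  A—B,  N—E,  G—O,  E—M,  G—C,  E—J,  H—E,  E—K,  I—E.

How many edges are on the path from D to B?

3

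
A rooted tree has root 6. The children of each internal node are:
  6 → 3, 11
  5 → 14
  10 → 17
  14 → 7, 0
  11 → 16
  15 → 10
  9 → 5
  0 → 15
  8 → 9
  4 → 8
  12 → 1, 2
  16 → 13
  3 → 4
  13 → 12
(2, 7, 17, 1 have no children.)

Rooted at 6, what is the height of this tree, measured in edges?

A deepest node is 17, reached by 6 – 3 – 4 – 8 – 9 – 5 – 14 – 0 – 15 – 10 – 17.
That path has 10 edges, so the height is 10.

10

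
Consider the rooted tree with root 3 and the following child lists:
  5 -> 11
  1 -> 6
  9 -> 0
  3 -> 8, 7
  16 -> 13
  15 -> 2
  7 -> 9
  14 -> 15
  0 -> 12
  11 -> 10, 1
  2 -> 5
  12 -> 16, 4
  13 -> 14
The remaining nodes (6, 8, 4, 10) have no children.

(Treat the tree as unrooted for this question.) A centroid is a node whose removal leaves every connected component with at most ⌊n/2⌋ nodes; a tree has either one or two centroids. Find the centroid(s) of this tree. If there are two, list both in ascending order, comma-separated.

13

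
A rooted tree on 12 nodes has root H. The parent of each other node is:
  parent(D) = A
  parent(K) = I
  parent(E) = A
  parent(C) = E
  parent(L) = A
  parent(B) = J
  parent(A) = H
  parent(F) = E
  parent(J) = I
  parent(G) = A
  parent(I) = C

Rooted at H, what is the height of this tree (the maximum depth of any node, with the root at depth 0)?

6

B sits deepest: H–A–E–C–I–J–B — 6 edges from the root.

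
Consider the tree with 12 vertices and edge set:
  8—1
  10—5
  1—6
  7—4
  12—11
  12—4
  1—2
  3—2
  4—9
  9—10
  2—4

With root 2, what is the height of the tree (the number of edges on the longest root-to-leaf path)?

4

5 sits deepest: 2 – 4 – 9 – 10 – 5 — 4 edges from the root.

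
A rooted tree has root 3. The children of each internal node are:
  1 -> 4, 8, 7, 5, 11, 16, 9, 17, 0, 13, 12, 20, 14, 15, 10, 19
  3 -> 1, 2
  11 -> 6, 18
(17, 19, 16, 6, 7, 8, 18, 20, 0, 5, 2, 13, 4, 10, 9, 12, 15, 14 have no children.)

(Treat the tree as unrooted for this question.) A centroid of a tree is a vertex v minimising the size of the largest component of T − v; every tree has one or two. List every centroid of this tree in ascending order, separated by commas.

1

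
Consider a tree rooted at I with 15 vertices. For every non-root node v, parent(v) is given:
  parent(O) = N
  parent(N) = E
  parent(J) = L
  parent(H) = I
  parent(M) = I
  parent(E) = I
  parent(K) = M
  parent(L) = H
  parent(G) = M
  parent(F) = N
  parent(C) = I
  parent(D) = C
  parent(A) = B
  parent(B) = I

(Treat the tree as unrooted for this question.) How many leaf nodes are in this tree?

Exactly 7 nodes have a single neighbour: A, D, F, G, J, K, O.

7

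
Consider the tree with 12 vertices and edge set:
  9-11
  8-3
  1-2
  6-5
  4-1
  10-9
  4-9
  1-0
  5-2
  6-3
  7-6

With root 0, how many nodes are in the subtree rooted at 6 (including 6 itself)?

4

6's subtree: {6, 7, 3, 8}, size 4.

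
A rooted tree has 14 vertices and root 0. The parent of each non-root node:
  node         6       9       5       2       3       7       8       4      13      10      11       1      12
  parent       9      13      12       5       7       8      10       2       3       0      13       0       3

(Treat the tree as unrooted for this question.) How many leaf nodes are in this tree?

4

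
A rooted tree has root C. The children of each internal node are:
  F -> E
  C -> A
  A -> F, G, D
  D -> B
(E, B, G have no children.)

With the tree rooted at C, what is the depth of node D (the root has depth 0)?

Climbing from D to the root: D – A – C. That's 2 steps.

2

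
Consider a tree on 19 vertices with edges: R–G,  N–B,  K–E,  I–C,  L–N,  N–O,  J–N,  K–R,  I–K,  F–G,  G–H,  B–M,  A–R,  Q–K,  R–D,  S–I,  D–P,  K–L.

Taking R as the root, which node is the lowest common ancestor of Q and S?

K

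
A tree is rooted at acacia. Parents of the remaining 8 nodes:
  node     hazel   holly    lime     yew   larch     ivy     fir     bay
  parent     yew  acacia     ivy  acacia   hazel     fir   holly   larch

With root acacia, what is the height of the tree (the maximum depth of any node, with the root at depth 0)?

4

A deepest node is bay, reached by acacia-yew-hazel-larch-bay.
That path has 4 edges, so the height is 4.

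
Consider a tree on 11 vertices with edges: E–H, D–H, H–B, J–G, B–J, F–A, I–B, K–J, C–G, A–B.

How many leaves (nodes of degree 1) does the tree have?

The leaves are C, D, E, F, I, K.
That is 6 leaves.

6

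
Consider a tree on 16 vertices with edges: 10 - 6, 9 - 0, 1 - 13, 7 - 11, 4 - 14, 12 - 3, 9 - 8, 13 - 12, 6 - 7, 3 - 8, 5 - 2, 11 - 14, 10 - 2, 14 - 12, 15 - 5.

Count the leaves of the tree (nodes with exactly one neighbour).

4

The leaves are 0, 1, 4, 15.
That is 4 leaves.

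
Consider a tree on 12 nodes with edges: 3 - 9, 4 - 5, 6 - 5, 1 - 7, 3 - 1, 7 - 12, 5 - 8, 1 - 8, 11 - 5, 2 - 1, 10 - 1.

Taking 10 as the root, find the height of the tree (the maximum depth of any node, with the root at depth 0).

The longest root-to-leaf path is 10 – 1 – 8 – 5 – 11 (4 edges).

4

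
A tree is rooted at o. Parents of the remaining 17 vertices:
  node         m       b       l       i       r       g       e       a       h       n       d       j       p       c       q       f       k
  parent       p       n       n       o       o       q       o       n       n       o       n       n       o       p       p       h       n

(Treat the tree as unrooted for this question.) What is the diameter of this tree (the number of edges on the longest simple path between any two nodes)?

6

A longest path is f - h - n - o - p - q - g, with 6 edges.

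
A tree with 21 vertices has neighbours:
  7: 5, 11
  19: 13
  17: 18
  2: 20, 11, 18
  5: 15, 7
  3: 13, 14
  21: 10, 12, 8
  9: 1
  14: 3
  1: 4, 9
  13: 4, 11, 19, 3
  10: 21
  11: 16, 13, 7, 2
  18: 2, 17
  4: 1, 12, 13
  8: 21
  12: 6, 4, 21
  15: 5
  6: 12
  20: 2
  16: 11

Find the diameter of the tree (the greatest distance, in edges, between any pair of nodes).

8

A longest path is 8 – 21 – 12 – 4 – 13 – 11 – 2 – 18 – 17, with 8 edges.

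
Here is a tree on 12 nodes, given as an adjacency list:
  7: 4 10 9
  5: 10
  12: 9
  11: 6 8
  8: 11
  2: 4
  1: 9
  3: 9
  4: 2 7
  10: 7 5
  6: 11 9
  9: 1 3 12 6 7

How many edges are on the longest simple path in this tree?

Starting from 2, a farthest node is 8 at distance 6.
One longest path: 2 - 4 - 7 - 9 - 6 - 11 - 8.
So the diameter is 6.

6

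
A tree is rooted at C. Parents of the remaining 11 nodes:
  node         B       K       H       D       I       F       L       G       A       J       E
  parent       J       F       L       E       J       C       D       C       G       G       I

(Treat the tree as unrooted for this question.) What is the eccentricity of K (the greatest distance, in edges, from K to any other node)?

A farthest node from K is H.
The path K–F–C–G–J–I–E–D–L–H has 9 edges.

9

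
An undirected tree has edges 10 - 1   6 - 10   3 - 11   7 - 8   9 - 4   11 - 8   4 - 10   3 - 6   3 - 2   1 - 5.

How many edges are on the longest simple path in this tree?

A longest path is 9 - 4 - 10 - 6 - 3 - 11 - 8 - 7, with 7 edges.

7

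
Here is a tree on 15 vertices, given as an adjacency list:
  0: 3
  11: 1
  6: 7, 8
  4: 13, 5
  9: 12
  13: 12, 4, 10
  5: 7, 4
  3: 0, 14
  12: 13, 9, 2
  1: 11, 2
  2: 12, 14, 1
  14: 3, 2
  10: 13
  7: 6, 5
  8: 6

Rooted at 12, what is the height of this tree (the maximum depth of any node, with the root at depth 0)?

6

The longest root-to-leaf path is 12–13–4–5–7–6–8 (6 edges).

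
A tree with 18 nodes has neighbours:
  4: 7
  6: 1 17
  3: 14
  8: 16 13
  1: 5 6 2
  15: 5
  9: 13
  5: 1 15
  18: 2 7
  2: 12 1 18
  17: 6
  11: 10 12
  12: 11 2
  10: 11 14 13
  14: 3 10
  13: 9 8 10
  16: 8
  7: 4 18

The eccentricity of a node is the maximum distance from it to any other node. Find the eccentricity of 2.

6

The node farthest from 2 is 16, via 2–12–11–10–13–8–16 — 6 edges.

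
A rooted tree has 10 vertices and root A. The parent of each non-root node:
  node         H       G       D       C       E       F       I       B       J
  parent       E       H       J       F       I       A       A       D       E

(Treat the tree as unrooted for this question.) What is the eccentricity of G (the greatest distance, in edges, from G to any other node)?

The node farthest from G is C, via G–H–E–I–A–F–C — 6 edges.

6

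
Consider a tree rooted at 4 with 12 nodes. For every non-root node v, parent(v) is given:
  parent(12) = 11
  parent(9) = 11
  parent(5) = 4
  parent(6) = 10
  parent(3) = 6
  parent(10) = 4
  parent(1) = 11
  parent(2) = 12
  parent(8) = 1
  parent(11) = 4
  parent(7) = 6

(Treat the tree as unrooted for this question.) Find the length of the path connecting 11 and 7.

Walking from 11: 11 - 4 - 10 - 6 - 7. Length 4.

4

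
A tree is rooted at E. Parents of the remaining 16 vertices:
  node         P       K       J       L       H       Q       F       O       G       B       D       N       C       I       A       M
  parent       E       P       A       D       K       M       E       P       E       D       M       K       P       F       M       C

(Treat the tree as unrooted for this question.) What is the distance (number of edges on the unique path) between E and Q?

The path is E - P - C - M - Q, which has 4 edges.

4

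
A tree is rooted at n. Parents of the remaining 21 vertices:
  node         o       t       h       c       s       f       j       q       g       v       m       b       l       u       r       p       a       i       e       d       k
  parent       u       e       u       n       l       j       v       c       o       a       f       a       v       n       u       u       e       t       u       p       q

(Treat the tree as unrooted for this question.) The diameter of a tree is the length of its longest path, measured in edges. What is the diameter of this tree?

10

BFS from m reaches k last, at distance 10; BFS from k confirms no node is farther.
Path: m - f - j - v - a - e - u - n - c - q - k.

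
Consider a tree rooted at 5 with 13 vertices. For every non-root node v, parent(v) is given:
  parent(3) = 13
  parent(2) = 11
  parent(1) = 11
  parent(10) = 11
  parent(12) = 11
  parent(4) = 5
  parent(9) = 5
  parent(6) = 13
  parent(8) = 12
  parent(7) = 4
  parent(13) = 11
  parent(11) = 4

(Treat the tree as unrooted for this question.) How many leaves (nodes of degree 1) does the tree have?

8

Exactly 8 nodes have a single neighbour: 1, 2, 3, 6, 7, 8, 9, 10.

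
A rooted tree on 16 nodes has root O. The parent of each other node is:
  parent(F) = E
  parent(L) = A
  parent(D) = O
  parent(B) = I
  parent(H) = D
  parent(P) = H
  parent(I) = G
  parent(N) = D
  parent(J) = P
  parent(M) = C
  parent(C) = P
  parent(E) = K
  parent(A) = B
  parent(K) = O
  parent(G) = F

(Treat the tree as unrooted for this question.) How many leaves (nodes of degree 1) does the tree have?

Exactly 4 nodes have a single neighbour: J, L, M, N.

4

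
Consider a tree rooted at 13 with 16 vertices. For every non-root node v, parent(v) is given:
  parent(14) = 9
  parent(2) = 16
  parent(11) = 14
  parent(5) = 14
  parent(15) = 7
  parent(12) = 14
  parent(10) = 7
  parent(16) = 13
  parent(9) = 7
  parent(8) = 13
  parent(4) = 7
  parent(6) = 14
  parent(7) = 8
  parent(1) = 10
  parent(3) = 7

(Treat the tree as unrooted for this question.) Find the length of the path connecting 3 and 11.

4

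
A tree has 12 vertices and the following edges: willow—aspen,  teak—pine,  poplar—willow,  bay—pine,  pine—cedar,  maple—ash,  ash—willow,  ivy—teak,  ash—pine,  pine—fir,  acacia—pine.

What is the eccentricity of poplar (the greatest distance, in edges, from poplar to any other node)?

5

Distances from poplar peak at 5, attained at ivy.
poplar-willow-ash-pine-teak-ivy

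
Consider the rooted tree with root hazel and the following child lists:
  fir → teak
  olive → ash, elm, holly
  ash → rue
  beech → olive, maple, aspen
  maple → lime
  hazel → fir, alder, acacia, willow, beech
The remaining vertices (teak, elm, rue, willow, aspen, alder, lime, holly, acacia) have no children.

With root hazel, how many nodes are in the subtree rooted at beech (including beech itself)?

beech's subtree: {beech, maple, olive, aspen, lime, elm, ash, holly, rue}, size 9.

9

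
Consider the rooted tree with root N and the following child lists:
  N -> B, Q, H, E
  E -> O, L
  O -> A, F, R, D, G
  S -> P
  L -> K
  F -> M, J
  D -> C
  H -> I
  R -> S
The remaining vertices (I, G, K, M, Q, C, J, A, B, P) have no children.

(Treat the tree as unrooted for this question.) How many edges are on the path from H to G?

4

Walking from H: H–N–E–O–G. Length 4.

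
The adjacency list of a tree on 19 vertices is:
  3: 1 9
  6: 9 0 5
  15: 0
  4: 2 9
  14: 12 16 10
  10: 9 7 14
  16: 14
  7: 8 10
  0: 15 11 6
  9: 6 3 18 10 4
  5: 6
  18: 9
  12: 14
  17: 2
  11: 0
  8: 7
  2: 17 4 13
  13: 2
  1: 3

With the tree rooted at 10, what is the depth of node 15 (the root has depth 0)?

Climbing from 15 to the root: 15 → 0 → 6 → 9 → 10. That's 4 steps.

4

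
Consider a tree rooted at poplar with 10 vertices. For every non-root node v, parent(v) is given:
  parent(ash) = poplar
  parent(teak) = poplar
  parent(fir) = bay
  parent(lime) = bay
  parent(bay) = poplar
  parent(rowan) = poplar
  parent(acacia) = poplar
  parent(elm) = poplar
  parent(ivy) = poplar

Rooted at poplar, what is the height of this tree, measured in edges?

2

The longest root-to-leaf path is poplar → bay → lime (2 edges).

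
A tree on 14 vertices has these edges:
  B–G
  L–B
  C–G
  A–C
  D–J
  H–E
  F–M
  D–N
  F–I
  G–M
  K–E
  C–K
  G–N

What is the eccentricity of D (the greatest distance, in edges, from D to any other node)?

6

Distances from D peak at 6, attained at H.
D – N – G – C – K – E – H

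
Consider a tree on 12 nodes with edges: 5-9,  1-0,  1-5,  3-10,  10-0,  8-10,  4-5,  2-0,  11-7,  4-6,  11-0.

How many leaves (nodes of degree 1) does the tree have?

Degree-1 nodes: 2, 3, 6, 7, 8, 9 — 6 of them.

6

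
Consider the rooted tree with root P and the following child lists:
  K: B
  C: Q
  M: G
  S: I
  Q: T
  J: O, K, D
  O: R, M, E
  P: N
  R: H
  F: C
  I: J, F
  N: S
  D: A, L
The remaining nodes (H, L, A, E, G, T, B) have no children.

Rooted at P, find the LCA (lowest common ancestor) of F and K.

Path F→root: F I S N P; path K→root: K J I S N P.
First common node: I.

I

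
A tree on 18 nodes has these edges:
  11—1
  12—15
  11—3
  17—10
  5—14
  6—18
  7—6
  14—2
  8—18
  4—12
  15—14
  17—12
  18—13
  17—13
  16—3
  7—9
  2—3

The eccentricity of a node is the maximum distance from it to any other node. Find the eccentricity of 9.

12

A farthest node from 9 is 1.
The path 9 – 7 – 6 – 18 – 13 – 17 – 12 – 15 – 14 – 2 – 3 – 11 – 1 has 12 edges.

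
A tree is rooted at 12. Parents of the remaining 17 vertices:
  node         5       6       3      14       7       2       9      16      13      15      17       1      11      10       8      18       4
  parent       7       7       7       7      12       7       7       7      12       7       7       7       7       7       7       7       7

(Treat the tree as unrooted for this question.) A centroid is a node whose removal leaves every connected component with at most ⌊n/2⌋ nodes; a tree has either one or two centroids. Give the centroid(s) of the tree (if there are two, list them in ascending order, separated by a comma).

7

Removing 7 splits the tree into components of sizes 2, 1, 1, 1, 1, 1, 1, 1, 1, 1, 1, 1, 1, 1, 1, 1; the largest is 2 ≤ ⌊18/2⌋ = 9.
Every other node leaves some component of size > 9, so the centroid is unique.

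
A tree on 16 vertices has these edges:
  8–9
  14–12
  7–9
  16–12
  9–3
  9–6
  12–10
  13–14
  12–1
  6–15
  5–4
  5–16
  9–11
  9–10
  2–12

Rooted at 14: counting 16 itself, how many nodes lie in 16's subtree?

Descendants of 16 (including itself): 16, 5, 4. That's 3.

3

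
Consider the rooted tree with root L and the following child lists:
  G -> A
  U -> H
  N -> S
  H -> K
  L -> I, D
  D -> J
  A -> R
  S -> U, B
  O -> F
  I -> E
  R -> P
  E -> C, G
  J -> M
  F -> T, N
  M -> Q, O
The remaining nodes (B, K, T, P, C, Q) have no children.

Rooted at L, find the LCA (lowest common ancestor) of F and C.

L

Path F→root: F O M J D L; path C→root: C E I L.
First common node: L.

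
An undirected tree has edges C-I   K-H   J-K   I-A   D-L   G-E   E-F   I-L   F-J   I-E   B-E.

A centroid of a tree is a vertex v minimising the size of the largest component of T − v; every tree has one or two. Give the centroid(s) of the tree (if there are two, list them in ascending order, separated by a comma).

Delete E: the remaining components have sizes 5, 4, 1, 1. Max 5 ≤ 6, so E is a centroid.
No neighbour of E does as well, so E is the unique centroid.

E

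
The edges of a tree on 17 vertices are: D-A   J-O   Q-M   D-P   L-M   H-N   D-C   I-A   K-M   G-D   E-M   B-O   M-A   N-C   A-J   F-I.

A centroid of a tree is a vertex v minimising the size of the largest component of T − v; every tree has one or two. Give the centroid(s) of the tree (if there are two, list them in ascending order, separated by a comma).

A

If A is removed the pieces have sizes 6, 5, 3, 2, all ≤ ⌊17/2⌋ = 8.
No neighbour of A does as well, so A is the unique centroid.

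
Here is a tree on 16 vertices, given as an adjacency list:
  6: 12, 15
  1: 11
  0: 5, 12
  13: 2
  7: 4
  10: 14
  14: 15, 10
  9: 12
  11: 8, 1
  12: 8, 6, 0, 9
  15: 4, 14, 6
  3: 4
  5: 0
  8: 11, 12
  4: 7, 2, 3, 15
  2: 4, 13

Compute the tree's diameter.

8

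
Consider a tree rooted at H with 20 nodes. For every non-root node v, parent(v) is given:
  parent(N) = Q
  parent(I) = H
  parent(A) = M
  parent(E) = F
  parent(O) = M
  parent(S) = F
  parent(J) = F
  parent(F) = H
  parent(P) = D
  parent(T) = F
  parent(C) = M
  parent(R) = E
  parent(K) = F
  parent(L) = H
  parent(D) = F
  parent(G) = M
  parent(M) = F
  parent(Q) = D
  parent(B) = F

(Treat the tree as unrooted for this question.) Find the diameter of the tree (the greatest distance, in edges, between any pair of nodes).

A longest path is N–Q–D–F–E–R, with 5 edges.

5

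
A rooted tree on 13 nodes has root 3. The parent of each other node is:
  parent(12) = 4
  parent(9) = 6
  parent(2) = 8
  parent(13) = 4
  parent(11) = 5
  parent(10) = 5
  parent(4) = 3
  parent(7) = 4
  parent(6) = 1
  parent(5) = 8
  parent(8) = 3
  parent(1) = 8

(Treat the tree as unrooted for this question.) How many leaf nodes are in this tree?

Degree-1 nodes: 2, 7, 9, 10, 11, 12, 13 — 7 of them.

7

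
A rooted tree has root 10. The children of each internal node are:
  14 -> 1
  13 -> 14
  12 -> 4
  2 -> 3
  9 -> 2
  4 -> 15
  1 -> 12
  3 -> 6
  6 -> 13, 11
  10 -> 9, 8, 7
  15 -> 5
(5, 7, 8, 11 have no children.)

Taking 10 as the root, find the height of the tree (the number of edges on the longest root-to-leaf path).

5 sits deepest: 10-9-2-3-6-13-14-1-12-4-15-5 — 11 edges from the root.

11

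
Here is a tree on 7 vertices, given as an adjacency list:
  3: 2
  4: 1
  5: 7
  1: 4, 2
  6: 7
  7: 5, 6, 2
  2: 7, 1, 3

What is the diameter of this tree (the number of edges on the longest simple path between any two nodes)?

A longest path is 4 - 1 - 2 - 7 - 5, with 4 edges.

4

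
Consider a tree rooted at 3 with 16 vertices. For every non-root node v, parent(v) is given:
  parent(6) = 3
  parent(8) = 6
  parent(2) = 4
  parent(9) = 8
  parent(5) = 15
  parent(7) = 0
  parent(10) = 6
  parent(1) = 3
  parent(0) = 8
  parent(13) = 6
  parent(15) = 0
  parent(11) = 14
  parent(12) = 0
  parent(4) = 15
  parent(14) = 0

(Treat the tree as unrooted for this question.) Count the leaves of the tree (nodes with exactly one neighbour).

The leaves are 1, 2, 5, 7, 9, 10, 11, 12, 13.
That is 9 leaves.

9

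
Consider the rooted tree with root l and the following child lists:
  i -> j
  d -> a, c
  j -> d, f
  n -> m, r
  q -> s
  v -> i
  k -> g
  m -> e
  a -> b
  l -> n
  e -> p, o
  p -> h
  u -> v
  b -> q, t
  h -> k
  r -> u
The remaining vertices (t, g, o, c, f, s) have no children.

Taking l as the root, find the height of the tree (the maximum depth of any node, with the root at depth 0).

s sits deepest: l-n-r-u-v-i-j-d-a-b-q-s — 11 edges from the root.

11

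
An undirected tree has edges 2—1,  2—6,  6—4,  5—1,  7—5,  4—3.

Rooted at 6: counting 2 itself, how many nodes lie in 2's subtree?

2's subtree: {2, 1, 5, 7}, size 4.

4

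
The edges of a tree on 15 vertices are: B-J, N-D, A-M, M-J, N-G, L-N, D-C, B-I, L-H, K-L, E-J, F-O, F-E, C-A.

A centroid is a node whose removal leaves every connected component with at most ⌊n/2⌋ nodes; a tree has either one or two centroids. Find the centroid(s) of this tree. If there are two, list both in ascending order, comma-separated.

Removing A splits the tree into components of sizes 7, 7; the largest is 7 ≤ ⌊15/2⌋ = 7.
No neighbour of A does as well, so A is the unique centroid.

A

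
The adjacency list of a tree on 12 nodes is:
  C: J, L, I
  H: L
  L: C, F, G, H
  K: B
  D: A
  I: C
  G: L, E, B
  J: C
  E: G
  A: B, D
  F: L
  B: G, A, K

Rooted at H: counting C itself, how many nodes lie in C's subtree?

The subtree rooted at C contains: C, J, I — 3 nodes.

3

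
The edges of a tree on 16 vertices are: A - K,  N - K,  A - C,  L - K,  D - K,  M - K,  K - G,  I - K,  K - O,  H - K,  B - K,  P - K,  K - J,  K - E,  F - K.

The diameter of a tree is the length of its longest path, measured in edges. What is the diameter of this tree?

Starting from C, a farthest node is P at distance 3.
One longest path: C–A–K–P.
So the diameter is 3.

3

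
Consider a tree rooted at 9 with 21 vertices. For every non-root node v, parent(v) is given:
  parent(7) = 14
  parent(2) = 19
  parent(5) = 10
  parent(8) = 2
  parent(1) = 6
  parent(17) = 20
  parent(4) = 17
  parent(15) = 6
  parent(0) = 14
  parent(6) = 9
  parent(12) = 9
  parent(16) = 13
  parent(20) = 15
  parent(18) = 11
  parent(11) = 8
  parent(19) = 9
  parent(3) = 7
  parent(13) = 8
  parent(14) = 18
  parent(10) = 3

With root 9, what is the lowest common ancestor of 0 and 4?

9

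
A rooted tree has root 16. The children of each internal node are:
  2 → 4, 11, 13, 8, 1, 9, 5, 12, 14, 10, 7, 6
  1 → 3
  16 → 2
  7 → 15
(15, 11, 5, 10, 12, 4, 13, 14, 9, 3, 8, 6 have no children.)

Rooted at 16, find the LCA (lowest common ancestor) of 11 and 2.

11's ancestor chain is 11, 2, 16 and 2's is 2, 16; they first meet at 2.

2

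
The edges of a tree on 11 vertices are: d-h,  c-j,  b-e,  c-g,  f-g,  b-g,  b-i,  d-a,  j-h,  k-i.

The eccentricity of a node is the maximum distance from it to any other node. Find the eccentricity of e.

Distances from e peak at 7, attained at a.
e-b-g-c-j-h-d-a

7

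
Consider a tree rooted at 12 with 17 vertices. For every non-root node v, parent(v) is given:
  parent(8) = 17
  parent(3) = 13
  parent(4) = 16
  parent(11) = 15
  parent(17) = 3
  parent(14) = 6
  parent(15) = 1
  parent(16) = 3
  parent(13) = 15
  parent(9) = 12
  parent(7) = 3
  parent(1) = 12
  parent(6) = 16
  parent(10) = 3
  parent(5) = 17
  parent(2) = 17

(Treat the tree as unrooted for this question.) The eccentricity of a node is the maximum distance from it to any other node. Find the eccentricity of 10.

The node farthest from 10 is 9, via 10 – 3 – 13 – 15 – 1 – 12 – 9 — 6 edges.

6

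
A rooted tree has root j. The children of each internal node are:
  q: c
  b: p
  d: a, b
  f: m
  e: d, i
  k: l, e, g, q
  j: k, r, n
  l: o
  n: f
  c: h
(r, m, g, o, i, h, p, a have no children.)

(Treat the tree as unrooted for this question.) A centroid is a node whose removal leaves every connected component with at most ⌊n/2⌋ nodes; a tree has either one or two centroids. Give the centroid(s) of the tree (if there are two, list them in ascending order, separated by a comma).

k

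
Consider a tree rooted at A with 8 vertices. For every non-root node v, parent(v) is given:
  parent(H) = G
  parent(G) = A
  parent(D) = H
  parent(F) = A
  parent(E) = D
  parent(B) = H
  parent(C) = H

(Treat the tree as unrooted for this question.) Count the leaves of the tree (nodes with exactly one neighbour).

4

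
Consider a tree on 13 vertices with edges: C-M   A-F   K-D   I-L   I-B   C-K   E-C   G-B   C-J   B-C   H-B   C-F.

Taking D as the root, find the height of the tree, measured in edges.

L sits deepest: D-K-C-B-I-L — 5 edges from the root.

5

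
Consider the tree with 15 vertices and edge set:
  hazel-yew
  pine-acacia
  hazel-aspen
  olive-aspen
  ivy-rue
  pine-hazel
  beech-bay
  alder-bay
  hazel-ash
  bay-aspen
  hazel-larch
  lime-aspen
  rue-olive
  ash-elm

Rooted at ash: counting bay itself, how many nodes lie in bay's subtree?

3

bay's subtree: {bay, alder, beech}, size 3.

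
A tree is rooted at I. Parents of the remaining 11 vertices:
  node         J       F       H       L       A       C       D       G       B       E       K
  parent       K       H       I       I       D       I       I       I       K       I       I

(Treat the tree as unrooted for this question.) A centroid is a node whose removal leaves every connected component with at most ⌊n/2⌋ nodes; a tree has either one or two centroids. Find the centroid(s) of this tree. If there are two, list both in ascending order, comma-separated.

Delete I: the remaining components have sizes 3, 2, 2, 1, 1, 1, 1. Max 3 ≤ 6, so I is a centroid.
No neighbour of I does as well, so I is the unique centroid.

I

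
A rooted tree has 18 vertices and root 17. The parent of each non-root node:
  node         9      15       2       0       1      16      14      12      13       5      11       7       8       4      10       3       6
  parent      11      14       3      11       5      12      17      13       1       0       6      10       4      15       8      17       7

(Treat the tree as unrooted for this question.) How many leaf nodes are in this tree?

3

The leaves are 2, 9, 16.
That is 3 leaves.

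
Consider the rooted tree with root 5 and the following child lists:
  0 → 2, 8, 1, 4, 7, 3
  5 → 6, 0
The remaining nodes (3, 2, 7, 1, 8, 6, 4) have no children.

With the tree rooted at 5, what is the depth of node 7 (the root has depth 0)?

2

5 → 0 → 7 — 2 edges.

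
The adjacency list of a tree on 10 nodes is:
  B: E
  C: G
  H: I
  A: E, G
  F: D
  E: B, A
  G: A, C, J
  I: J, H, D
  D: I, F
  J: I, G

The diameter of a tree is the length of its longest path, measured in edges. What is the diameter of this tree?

7

A longest path is B - E - A - G - J - I - D - F, with 7 edges.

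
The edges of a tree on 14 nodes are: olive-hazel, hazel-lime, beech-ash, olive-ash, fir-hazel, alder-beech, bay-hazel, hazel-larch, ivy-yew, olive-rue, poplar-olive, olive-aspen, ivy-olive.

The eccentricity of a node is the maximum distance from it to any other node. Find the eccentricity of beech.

The node farthest from beech is fir (larch, yew, bay, lime also at distance 4), via beech–ash–olive–hazel–fir — 4 edges.

4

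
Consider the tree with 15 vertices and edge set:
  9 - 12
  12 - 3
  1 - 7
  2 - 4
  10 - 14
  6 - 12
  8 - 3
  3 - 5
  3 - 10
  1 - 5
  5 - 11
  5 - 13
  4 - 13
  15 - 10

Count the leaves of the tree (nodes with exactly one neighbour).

8

The leaves are 2, 6, 7, 8, 9, 11, 14, 15.
That is 8 leaves.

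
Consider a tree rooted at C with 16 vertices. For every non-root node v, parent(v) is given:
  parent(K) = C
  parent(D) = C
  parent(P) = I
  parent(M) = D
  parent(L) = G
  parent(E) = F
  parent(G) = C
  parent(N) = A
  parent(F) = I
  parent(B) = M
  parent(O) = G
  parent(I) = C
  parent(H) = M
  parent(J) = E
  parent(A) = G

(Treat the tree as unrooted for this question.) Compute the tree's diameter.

Starting from J, a farthest node is N at distance 7.
One longest path: J - E - F - I - C - G - A - N.
So the diameter is 7.

7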